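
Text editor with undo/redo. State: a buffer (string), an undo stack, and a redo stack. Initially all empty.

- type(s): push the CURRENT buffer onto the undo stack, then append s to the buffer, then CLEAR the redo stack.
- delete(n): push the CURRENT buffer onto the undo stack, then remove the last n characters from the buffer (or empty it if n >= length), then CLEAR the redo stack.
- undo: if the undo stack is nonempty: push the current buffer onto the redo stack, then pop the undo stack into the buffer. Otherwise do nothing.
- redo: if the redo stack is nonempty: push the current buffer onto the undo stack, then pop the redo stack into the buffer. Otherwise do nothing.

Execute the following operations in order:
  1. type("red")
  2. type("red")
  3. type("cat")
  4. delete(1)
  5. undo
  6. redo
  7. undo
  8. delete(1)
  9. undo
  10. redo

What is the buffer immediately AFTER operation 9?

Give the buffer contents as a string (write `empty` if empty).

After op 1 (type): buf='red' undo_depth=1 redo_depth=0
After op 2 (type): buf='redred' undo_depth=2 redo_depth=0
After op 3 (type): buf='redredcat' undo_depth=3 redo_depth=0
After op 4 (delete): buf='redredca' undo_depth=4 redo_depth=0
After op 5 (undo): buf='redredcat' undo_depth=3 redo_depth=1
After op 6 (redo): buf='redredca' undo_depth=4 redo_depth=0
After op 7 (undo): buf='redredcat' undo_depth=3 redo_depth=1
After op 8 (delete): buf='redredca' undo_depth=4 redo_depth=0
After op 9 (undo): buf='redredcat' undo_depth=3 redo_depth=1

Answer: redredcat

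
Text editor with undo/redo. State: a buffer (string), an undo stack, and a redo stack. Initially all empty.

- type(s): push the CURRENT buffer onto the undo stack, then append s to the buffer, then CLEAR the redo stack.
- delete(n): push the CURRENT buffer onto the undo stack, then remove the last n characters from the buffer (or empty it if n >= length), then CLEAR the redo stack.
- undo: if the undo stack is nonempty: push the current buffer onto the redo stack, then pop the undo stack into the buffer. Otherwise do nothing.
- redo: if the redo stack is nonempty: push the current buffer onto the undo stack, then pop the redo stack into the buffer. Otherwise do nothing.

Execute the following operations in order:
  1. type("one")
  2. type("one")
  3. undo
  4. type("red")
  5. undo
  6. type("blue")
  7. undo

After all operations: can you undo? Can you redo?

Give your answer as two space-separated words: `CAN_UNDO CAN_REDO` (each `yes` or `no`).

After op 1 (type): buf='one' undo_depth=1 redo_depth=0
After op 2 (type): buf='oneone' undo_depth=2 redo_depth=0
After op 3 (undo): buf='one' undo_depth=1 redo_depth=1
After op 4 (type): buf='onered' undo_depth=2 redo_depth=0
After op 5 (undo): buf='one' undo_depth=1 redo_depth=1
After op 6 (type): buf='oneblue' undo_depth=2 redo_depth=0
After op 7 (undo): buf='one' undo_depth=1 redo_depth=1

Answer: yes yes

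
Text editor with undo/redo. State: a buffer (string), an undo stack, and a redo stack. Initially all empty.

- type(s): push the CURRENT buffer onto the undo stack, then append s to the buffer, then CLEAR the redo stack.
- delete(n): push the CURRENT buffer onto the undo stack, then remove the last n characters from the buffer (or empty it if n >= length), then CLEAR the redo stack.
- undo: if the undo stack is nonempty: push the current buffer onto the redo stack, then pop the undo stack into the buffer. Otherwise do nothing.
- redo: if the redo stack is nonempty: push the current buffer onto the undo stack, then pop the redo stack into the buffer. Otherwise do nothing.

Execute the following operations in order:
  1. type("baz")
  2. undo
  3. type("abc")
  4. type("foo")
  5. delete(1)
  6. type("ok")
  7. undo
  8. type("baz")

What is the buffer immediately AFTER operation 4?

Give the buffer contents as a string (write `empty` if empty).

After op 1 (type): buf='baz' undo_depth=1 redo_depth=0
After op 2 (undo): buf='(empty)' undo_depth=0 redo_depth=1
After op 3 (type): buf='abc' undo_depth=1 redo_depth=0
After op 4 (type): buf='abcfoo' undo_depth=2 redo_depth=0

Answer: abcfoo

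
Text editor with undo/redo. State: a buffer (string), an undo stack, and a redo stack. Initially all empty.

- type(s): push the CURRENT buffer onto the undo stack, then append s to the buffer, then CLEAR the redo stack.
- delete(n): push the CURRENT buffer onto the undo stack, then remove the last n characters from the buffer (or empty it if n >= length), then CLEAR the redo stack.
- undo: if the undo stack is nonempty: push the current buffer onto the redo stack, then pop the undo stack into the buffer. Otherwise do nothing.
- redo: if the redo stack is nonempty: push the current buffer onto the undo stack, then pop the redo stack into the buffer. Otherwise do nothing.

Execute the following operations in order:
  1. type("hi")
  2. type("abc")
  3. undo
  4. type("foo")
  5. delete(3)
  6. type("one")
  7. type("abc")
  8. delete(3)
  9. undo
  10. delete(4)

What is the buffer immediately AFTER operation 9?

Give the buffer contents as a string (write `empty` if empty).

Answer: hioneabc

Derivation:
After op 1 (type): buf='hi' undo_depth=1 redo_depth=0
After op 2 (type): buf='hiabc' undo_depth=2 redo_depth=0
After op 3 (undo): buf='hi' undo_depth=1 redo_depth=1
After op 4 (type): buf='hifoo' undo_depth=2 redo_depth=0
After op 5 (delete): buf='hi' undo_depth=3 redo_depth=0
After op 6 (type): buf='hione' undo_depth=4 redo_depth=0
After op 7 (type): buf='hioneabc' undo_depth=5 redo_depth=0
After op 8 (delete): buf='hione' undo_depth=6 redo_depth=0
After op 9 (undo): buf='hioneabc' undo_depth=5 redo_depth=1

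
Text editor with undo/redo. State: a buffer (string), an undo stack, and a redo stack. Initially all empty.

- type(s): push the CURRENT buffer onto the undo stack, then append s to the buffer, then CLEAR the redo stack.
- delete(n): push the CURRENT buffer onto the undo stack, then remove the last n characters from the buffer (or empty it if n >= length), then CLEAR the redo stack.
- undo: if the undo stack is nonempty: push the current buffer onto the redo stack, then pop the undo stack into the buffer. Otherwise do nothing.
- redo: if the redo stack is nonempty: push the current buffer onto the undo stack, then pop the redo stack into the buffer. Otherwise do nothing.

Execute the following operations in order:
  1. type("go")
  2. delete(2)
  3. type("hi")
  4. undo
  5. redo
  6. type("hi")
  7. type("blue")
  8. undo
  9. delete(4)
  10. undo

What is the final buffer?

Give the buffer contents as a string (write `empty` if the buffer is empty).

After op 1 (type): buf='go' undo_depth=1 redo_depth=0
After op 2 (delete): buf='(empty)' undo_depth=2 redo_depth=0
After op 3 (type): buf='hi' undo_depth=3 redo_depth=0
After op 4 (undo): buf='(empty)' undo_depth=2 redo_depth=1
After op 5 (redo): buf='hi' undo_depth=3 redo_depth=0
After op 6 (type): buf='hihi' undo_depth=4 redo_depth=0
After op 7 (type): buf='hihiblue' undo_depth=5 redo_depth=0
After op 8 (undo): buf='hihi' undo_depth=4 redo_depth=1
After op 9 (delete): buf='(empty)' undo_depth=5 redo_depth=0
After op 10 (undo): buf='hihi' undo_depth=4 redo_depth=1

Answer: hihi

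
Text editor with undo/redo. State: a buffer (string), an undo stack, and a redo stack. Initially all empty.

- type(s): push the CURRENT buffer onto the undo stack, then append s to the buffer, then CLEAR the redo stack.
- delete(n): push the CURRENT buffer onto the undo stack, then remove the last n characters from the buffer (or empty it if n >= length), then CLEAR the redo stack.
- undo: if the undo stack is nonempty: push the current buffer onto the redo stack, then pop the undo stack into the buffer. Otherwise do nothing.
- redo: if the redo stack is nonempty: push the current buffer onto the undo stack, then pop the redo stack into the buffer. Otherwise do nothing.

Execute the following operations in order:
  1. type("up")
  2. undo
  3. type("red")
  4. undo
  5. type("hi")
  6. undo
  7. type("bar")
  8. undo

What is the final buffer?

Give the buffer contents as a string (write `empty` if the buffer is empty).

After op 1 (type): buf='up' undo_depth=1 redo_depth=0
After op 2 (undo): buf='(empty)' undo_depth=0 redo_depth=1
After op 3 (type): buf='red' undo_depth=1 redo_depth=0
After op 4 (undo): buf='(empty)' undo_depth=0 redo_depth=1
After op 5 (type): buf='hi' undo_depth=1 redo_depth=0
After op 6 (undo): buf='(empty)' undo_depth=0 redo_depth=1
After op 7 (type): buf='bar' undo_depth=1 redo_depth=0
After op 8 (undo): buf='(empty)' undo_depth=0 redo_depth=1

Answer: empty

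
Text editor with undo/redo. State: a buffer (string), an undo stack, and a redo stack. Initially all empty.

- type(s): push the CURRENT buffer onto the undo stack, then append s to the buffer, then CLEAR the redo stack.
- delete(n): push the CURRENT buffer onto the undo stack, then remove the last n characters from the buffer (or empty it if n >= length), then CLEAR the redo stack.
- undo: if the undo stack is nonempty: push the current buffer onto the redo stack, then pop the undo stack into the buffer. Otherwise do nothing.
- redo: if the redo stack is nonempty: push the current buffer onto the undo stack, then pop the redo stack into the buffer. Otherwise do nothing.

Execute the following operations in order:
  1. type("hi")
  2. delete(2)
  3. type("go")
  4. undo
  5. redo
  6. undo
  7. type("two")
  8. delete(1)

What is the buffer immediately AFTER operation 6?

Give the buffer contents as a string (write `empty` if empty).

After op 1 (type): buf='hi' undo_depth=1 redo_depth=0
After op 2 (delete): buf='(empty)' undo_depth=2 redo_depth=0
After op 3 (type): buf='go' undo_depth=3 redo_depth=0
After op 4 (undo): buf='(empty)' undo_depth=2 redo_depth=1
After op 5 (redo): buf='go' undo_depth=3 redo_depth=0
After op 6 (undo): buf='(empty)' undo_depth=2 redo_depth=1

Answer: empty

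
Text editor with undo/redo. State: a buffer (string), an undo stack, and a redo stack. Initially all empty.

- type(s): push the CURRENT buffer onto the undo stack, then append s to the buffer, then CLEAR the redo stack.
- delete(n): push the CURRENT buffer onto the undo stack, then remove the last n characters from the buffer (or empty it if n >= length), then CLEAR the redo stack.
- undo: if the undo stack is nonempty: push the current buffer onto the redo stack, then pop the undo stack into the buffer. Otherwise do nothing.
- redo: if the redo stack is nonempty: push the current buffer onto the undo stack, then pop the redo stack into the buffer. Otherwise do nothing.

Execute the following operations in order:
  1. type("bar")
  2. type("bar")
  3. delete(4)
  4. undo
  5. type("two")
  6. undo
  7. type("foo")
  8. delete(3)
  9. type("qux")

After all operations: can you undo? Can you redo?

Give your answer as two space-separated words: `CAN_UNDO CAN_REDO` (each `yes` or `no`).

Answer: yes no

Derivation:
After op 1 (type): buf='bar' undo_depth=1 redo_depth=0
After op 2 (type): buf='barbar' undo_depth=2 redo_depth=0
After op 3 (delete): buf='ba' undo_depth=3 redo_depth=0
After op 4 (undo): buf='barbar' undo_depth=2 redo_depth=1
After op 5 (type): buf='barbartwo' undo_depth=3 redo_depth=0
After op 6 (undo): buf='barbar' undo_depth=2 redo_depth=1
After op 7 (type): buf='barbarfoo' undo_depth=3 redo_depth=0
After op 8 (delete): buf='barbar' undo_depth=4 redo_depth=0
After op 9 (type): buf='barbarqux' undo_depth=5 redo_depth=0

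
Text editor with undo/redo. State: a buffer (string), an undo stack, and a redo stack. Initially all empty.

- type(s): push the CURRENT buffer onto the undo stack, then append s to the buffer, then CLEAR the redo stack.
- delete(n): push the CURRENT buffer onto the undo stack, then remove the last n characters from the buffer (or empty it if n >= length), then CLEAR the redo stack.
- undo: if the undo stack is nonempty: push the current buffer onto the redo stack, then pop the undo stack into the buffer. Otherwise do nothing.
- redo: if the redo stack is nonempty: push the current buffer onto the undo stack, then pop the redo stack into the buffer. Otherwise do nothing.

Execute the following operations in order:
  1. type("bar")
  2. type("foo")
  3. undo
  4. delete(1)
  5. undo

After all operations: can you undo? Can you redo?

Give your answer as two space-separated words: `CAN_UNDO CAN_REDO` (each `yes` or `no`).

After op 1 (type): buf='bar' undo_depth=1 redo_depth=0
After op 2 (type): buf='barfoo' undo_depth=2 redo_depth=0
After op 3 (undo): buf='bar' undo_depth=1 redo_depth=1
After op 4 (delete): buf='ba' undo_depth=2 redo_depth=0
After op 5 (undo): buf='bar' undo_depth=1 redo_depth=1

Answer: yes yes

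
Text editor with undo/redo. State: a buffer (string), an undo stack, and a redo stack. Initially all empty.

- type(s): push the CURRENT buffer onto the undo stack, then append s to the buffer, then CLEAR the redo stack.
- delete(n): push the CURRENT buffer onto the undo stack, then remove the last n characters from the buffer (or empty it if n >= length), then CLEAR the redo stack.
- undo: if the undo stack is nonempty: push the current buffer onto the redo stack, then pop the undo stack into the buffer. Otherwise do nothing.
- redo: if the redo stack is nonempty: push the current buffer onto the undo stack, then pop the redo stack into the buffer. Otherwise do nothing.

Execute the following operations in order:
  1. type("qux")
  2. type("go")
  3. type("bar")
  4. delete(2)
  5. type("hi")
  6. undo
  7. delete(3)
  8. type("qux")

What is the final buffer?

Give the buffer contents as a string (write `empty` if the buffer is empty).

Answer: quxqux

Derivation:
After op 1 (type): buf='qux' undo_depth=1 redo_depth=0
After op 2 (type): buf='quxgo' undo_depth=2 redo_depth=0
After op 3 (type): buf='quxgobar' undo_depth=3 redo_depth=0
After op 4 (delete): buf='quxgob' undo_depth=4 redo_depth=0
After op 5 (type): buf='quxgobhi' undo_depth=5 redo_depth=0
After op 6 (undo): buf='quxgob' undo_depth=4 redo_depth=1
After op 7 (delete): buf='qux' undo_depth=5 redo_depth=0
After op 8 (type): buf='quxqux' undo_depth=6 redo_depth=0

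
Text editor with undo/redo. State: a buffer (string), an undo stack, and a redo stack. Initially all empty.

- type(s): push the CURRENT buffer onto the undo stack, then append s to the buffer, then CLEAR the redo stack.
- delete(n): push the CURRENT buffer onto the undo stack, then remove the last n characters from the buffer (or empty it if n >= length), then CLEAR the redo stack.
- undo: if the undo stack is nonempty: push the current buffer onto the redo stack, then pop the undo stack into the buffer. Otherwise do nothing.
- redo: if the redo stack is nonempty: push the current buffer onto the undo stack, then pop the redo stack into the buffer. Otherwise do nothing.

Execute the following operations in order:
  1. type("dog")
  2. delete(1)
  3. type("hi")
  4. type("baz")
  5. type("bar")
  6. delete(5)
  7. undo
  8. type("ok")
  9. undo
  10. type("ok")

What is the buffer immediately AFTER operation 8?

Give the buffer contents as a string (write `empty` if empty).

After op 1 (type): buf='dog' undo_depth=1 redo_depth=0
After op 2 (delete): buf='do' undo_depth=2 redo_depth=0
After op 3 (type): buf='dohi' undo_depth=3 redo_depth=0
After op 4 (type): buf='dohibaz' undo_depth=4 redo_depth=0
After op 5 (type): buf='dohibazbar' undo_depth=5 redo_depth=0
After op 6 (delete): buf='dohib' undo_depth=6 redo_depth=0
After op 7 (undo): buf='dohibazbar' undo_depth=5 redo_depth=1
After op 8 (type): buf='dohibazbarok' undo_depth=6 redo_depth=0

Answer: dohibazbarok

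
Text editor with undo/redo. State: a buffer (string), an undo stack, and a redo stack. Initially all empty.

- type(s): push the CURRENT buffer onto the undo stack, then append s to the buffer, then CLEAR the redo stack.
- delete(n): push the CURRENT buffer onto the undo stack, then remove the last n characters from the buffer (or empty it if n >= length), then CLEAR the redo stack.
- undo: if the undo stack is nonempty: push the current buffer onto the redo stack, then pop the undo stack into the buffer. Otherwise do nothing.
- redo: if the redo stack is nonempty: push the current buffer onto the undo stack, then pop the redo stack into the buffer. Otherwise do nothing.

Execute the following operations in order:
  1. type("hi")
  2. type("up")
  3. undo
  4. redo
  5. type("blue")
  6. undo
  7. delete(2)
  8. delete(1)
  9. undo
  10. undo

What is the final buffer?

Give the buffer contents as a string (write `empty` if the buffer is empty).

After op 1 (type): buf='hi' undo_depth=1 redo_depth=0
After op 2 (type): buf='hiup' undo_depth=2 redo_depth=0
After op 3 (undo): buf='hi' undo_depth=1 redo_depth=1
After op 4 (redo): buf='hiup' undo_depth=2 redo_depth=0
After op 5 (type): buf='hiupblue' undo_depth=3 redo_depth=0
After op 6 (undo): buf='hiup' undo_depth=2 redo_depth=1
After op 7 (delete): buf='hi' undo_depth=3 redo_depth=0
After op 8 (delete): buf='h' undo_depth=4 redo_depth=0
After op 9 (undo): buf='hi' undo_depth=3 redo_depth=1
After op 10 (undo): buf='hiup' undo_depth=2 redo_depth=2

Answer: hiup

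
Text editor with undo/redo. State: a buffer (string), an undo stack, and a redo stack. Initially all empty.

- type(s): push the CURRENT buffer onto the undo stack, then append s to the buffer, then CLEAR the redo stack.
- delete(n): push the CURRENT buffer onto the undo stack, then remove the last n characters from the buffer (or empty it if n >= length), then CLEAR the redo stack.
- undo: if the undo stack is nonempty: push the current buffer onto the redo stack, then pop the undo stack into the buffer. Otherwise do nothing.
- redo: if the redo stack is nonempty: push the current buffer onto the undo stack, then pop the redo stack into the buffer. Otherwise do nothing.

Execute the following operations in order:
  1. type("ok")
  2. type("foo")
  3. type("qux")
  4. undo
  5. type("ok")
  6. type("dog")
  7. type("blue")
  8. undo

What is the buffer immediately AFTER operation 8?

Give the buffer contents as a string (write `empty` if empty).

After op 1 (type): buf='ok' undo_depth=1 redo_depth=0
After op 2 (type): buf='okfoo' undo_depth=2 redo_depth=0
After op 3 (type): buf='okfooqux' undo_depth=3 redo_depth=0
After op 4 (undo): buf='okfoo' undo_depth=2 redo_depth=1
After op 5 (type): buf='okfoook' undo_depth=3 redo_depth=0
After op 6 (type): buf='okfoookdog' undo_depth=4 redo_depth=0
After op 7 (type): buf='okfoookdogblue' undo_depth=5 redo_depth=0
After op 8 (undo): buf='okfoookdog' undo_depth=4 redo_depth=1

Answer: okfoookdog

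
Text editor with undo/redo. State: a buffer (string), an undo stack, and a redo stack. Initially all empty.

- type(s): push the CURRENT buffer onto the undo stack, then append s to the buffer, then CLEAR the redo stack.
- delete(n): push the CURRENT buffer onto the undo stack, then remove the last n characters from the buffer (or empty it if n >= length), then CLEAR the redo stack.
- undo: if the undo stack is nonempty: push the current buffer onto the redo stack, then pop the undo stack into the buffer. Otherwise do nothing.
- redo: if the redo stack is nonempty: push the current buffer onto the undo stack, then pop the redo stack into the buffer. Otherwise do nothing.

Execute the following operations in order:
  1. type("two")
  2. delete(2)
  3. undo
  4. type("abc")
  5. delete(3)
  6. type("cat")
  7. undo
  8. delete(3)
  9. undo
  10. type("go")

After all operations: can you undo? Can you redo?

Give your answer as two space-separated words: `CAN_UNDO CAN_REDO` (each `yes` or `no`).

After op 1 (type): buf='two' undo_depth=1 redo_depth=0
After op 2 (delete): buf='t' undo_depth=2 redo_depth=0
After op 3 (undo): buf='two' undo_depth=1 redo_depth=1
After op 4 (type): buf='twoabc' undo_depth=2 redo_depth=0
After op 5 (delete): buf='two' undo_depth=3 redo_depth=0
After op 6 (type): buf='twocat' undo_depth=4 redo_depth=0
After op 7 (undo): buf='two' undo_depth=3 redo_depth=1
After op 8 (delete): buf='(empty)' undo_depth=4 redo_depth=0
After op 9 (undo): buf='two' undo_depth=3 redo_depth=1
After op 10 (type): buf='twogo' undo_depth=4 redo_depth=0

Answer: yes no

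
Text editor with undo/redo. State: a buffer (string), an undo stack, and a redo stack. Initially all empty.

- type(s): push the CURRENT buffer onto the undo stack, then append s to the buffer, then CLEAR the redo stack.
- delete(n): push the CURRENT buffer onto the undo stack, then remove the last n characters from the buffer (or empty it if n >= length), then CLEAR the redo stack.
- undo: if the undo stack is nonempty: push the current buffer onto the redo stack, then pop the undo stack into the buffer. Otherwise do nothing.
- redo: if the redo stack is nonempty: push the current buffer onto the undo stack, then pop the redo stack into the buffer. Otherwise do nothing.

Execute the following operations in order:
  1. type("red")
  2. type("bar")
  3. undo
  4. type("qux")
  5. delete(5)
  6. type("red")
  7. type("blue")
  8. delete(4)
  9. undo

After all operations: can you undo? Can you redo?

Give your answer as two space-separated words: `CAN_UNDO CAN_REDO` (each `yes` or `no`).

Answer: yes yes

Derivation:
After op 1 (type): buf='red' undo_depth=1 redo_depth=0
After op 2 (type): buf='redbar' undo_depth=2 redo_depth=0
After op 3 (undo): buf='red' undo_depth=1 redo_depth=1
After op 4 (type): buf='redqux' undo_depth=2 redo_depth=0
After op 5 (delete): buf='r' undo_depth=3 redo_depth=0
After op 6 (type): buf='rred' undo_depth=4 redo_depth=0
After op 7 (type): buf='rredblue' undo_depth=5 redo_depth=0
After op 8 (delete): buf='rred' undo_depth=6 redo_depth=0
After op 9 (undo): buf='rredblue' undo_depth=5 redo_depth=1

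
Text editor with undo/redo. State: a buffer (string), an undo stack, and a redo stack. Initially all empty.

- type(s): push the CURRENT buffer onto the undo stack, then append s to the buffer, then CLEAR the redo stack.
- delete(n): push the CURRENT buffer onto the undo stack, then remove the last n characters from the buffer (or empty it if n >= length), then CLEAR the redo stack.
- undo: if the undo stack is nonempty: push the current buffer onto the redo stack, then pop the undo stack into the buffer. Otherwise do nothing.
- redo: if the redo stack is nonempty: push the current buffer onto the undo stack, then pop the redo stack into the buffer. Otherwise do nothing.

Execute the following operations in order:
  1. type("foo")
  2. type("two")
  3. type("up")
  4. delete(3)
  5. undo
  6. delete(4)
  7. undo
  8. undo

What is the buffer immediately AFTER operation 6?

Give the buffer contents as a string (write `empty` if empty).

Answer: foot

Derivation:
After op 1 (type): buf='foo' undo_depth=1 redo_depth=0
After op 2 (type): buf='footwo' undo_depth=2 redo_depth=0
After op 3 (type): buf='footwoup' undo_depth=3 redo_depth=0
After op 4 (delete): buf='footw' undo_depth=4 redo_depth=0
After op 5 (undo): buf='footwoup' undo_depth=3 redo_depth=1
After op 6 (delete): buf='foot' undo_depth=4 redo_depth=0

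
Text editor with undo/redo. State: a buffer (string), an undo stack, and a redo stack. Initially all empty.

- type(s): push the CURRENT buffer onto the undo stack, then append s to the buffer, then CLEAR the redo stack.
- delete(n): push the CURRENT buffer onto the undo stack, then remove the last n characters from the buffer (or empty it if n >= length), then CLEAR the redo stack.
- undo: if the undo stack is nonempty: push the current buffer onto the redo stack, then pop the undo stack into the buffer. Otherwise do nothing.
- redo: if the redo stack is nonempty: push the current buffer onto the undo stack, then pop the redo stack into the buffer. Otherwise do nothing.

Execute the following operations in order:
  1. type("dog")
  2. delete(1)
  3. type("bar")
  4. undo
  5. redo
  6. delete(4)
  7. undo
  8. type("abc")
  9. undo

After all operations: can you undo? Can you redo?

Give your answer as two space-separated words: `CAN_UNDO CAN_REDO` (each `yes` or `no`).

Answer: yes yes

Derivation:
After op 1 (type): buf='dog' undo_depth=1 redo_depth=0
After op 2 (delete): buf='do' undo_depth=2 redo_depth=0
After op 3 (type): buf='dobar' undo_depth=3 redo_depth=0
After op 4 (undo): buf='do' undo_depth=2 redo_depth=1
After op 5 (redo): buf='dobar' undo_depth=3 redo_depth=0
After op 6 (delete): buf='d' undo_depth=4 redo_depth=0
After op 7 (undo): buf='dobar' undo_depth=3 redo_depth=1
After op 8 (type): buf='dobarabc' undo_depth=4 redo_depth=0
After op 9 (undo): buf='dobar' undo_depth=3 redo_depth=1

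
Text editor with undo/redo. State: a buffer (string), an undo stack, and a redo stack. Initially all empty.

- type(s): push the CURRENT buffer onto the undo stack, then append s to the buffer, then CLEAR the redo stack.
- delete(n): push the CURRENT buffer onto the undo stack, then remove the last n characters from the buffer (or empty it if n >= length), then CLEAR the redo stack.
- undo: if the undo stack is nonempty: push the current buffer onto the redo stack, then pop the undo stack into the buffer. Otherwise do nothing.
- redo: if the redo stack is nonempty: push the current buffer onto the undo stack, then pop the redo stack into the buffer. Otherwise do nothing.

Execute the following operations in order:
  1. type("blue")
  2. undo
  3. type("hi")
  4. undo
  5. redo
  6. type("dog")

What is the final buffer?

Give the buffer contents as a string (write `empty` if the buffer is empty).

Answer: hidog

Derivation:
After op 1 (type): buf='blue' undo_depth=1 redo_depth=0
After op 2 (undo): buf='(empty)' undo_depth=0 redo_depth=1
After op 3 (type): buf='hi' undo_depth=1 redo_depth=0
After op 4 (undo): buf='(empty)' undo_depth=0 redo_depth=1
After op 5 (redo): buf='hi' undo_depth=1 redo_depth=0
After op 6 (type): buf='hidog' undo_depth=2 redo_depth=0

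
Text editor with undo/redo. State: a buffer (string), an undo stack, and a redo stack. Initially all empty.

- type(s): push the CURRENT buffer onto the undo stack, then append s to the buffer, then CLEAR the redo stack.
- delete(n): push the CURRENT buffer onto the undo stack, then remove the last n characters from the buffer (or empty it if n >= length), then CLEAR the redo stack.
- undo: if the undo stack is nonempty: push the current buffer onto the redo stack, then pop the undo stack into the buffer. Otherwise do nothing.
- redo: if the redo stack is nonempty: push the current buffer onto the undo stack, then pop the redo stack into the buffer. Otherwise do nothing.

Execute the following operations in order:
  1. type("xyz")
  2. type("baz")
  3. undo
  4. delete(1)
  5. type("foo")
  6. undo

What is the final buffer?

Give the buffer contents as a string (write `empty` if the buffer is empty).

After op 1 (type): buf='xyz' undo_depth=1 redo_depth=0
After op 2 (type): buf='xyzbaz' undo_depth=2 redo_depth=0
After op 3 (undo): buf='xyz' undo_depth=1 redo_depth=1
After op 4 (delete): buf='xy' undo_depth=2 redo_depth=0
After op 5 (type): buf='xyfoo' undo_depth=3 redo_depth=0
After op 6 (undo): buf='xy' undo_depth=2 redo_depth=1

Answer: xy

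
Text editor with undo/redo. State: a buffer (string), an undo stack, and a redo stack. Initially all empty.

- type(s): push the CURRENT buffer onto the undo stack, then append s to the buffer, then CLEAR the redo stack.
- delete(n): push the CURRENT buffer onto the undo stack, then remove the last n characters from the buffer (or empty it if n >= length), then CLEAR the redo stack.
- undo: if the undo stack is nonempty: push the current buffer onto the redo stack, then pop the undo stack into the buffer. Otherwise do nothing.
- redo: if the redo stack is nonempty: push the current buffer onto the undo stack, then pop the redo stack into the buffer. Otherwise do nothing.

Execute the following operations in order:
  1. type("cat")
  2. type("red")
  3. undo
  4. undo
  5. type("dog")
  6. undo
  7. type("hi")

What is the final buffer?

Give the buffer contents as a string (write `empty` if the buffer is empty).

Answer: hi

Derivation:
After op 1 (type): buf='cat' undo_depth=1 redo_depth=0
After op 2 (type): buf='catred' undo_depth=2 redo_depth=0
After op 3 (undo): buf='cat' undo_depth=1 redo_depth=1
After op 4 (undo): buf='(empty)' undo_depth=0 redo_depth=2
After op 5 (type): buf='dog' undo_depth=1 redo_depth=0
After op 6 (undo): buf='(empty)' undo_depth=0 redo_depth=1
After op 7 (type): buf='hi' undo_depth=1 redo_depth=0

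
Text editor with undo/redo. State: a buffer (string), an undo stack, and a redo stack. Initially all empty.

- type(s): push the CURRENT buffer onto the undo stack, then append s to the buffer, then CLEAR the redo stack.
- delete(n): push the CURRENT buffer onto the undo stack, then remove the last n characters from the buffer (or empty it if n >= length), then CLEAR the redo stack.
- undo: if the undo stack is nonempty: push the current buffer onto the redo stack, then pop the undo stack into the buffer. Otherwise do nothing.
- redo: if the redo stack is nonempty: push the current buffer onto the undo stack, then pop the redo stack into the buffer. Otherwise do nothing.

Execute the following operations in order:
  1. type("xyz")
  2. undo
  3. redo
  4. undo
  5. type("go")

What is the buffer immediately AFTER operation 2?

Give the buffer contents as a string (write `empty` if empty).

Answer: empty

Derivation:
After op 1 (type): buf='xyz' undo_depth=1 redo_depth=0
After op 2 (undo): buf='(empty)' undo_depth=0 redo_depth=1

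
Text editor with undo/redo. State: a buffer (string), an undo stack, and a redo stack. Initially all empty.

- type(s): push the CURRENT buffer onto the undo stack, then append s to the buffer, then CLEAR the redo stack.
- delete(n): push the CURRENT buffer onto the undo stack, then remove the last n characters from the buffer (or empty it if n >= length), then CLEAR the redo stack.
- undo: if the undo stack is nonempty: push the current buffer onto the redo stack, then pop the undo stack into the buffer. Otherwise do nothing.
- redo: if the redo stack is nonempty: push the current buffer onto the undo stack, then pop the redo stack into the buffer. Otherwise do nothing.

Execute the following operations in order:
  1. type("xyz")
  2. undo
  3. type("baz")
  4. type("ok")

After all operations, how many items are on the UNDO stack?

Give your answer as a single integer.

Answer: 2

Derivation:
After op 1 (type): buf='xyz' undo_depth=1 redo_depth=0
After op 2 (undo): buf='(empty)' undo_depth=0 redo_depth=1
After op 3 (type): buf='baz' undo_depth=1 redo_depth=0
After op 4 (type): buf='bazok' undo_depth=2 redo_depth=0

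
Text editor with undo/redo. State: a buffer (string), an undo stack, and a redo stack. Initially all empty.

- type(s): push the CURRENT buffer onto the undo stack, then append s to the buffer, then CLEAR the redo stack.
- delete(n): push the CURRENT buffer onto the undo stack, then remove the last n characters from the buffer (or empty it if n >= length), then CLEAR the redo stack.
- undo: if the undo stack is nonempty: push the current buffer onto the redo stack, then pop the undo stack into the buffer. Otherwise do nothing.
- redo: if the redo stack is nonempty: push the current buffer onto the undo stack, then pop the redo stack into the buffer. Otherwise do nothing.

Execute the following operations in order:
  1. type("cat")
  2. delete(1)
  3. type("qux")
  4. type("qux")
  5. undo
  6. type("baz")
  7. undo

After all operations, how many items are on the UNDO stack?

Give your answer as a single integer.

After op 1 (type): buf='cat' undo_depth=1 redo_depth=0
After op 2 (delete): buf='ca' undo_depth=2 redo_depth=0
After op 3 (type): buf='caqux' undo_depth=3 redo_depth=0
After op 4 (type): buf='caquxqux' undo_depth=4 redo_depth=0
After op 5 (undo): buf='caqux' undo_depth=3 redo_depth=1
After op 6 (type): buf='caquxbaz' undo_depth=4 redo_depth=0
After op 7 (undo): buf='caqux' undo_depth=3 redo_depth=1

Answer: 3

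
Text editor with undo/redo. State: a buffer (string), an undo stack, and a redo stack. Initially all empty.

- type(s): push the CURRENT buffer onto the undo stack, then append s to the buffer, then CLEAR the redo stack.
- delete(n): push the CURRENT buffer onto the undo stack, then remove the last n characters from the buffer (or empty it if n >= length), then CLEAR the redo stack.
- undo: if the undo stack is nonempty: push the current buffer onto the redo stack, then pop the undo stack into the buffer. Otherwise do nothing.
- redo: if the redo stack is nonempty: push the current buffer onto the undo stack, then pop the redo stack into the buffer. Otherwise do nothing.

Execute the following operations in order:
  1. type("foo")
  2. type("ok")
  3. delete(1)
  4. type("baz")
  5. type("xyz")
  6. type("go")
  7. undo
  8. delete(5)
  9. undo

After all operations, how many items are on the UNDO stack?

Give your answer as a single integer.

Answer: 5

Derivation:
After op 1 (type): buf='foo' undo_depth=1 redo_depth=0
After op 2 (type): buf='foook' undo_depth=2 redo_depth=0
After op 3 (delete): buf='fooo' undo_depth=3 redo_depth=0
After op 4 (type): buf='fooobaz' undo_depth=4 redo_depth=0
After op 5 (type): buf='fooobazxyz' undo_depth=5 redo_depth=0
After op 6 (type): buf='fooobazxyzgo' undo_depth=6 redo_depth=0
After op 7 (undo): buf='fooobazxyz' undo_depth=5 redo_depth=1
After op 8 (delete): buf='fooob' undo_depth=6 redo_depth=0
After op 9 (undo): buf='fooobazxyz' undo_depth=5 redo_depth=1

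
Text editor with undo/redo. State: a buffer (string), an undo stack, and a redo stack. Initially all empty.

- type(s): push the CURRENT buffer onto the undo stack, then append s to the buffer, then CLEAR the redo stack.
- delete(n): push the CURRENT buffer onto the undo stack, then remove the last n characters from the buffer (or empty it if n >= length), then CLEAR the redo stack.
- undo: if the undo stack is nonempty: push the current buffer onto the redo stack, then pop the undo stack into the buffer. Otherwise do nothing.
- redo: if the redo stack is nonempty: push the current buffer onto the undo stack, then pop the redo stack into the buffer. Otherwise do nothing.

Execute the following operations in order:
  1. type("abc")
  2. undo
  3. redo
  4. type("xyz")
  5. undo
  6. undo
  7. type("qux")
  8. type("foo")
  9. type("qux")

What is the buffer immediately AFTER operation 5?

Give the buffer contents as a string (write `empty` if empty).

Answer: abc

Derivation:
After op 1 (type): buf='abc' undo_depth=1 redo_depth=0
After op 2 (undo): buf='(empty)' undo_depth=0 redo_depth=1
After op 3 (redo): buf='abc' undo_depth=1 redo_depth=0
After op 4 (type): buf='abcxyz' undo_depth=2 redo_depth=0
After op 5 (undo): buf='abc' undo_depth=1 redo_depth=1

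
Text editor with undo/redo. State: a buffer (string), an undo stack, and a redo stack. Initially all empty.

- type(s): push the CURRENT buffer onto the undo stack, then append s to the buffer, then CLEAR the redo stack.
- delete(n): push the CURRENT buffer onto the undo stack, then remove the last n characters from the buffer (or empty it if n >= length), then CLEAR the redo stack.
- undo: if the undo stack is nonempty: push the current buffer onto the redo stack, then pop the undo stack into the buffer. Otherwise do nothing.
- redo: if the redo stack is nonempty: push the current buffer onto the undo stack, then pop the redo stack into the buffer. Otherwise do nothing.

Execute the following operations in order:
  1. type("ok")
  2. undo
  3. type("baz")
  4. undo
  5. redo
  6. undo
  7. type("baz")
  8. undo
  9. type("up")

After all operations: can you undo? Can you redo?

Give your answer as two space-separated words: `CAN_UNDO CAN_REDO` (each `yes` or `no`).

After op 1 (type): buf='ok' undo_depth=1 redo_depth=0
After op 2 (undo): buf='(empty)' undo_depth=0 redo_depth=1
After op 3 (type): buf='baz' undo_depth=1 redo_depth=0
After op 4 (undo): buf='(empty)' undo_depth=0 redo_depth=1
After op 5 (redo): buf='baz' undo_depth=1 redo_depth=0
After op 6 (undo): buf='(empty)' undo_depth=0 redo_depth=1
After op 7 (type): buf='baz' undo_depth=1 redo_depth=0
After op 8 (undo): buf='(empty)' undo_depth=0 redo_depth=1
After op 9 (type): buf='up' undo_depth=1 redo_depth=0

Answer: yes no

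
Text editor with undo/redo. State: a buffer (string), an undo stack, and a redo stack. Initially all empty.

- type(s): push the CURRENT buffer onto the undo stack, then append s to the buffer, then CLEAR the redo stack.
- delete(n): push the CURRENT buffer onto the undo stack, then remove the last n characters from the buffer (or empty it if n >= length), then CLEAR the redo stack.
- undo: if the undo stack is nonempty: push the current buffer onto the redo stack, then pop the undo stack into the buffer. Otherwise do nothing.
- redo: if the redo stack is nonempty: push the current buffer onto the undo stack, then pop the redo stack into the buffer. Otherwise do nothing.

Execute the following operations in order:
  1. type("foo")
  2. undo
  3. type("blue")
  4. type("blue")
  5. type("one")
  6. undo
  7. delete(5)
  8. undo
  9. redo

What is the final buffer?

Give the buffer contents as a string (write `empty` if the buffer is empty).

Answer: blu

Derivation:
After op 1 (type): buf='foo' undo_depth=1 redo_depth=0
After op 2 (undo): buf='(empty)' undo_depth=0 redo_depth=1
After op 3 (type): buf='blue' undo_depth=1 redo_depth=0
After op 4 (type): buf='blueblue' undo_depth=2 redo_depth=0
After op 5 (type): buf='blueblueone' undo_depth=3 redo_depth=0
After op 6 (undo): buf='blueblue' undo_depth=2 redo_depth=1
After op 7 (delete): buf='blu' undo_depth=3 redo_depth=0
After op 8 (undo): buf='blueblue' undo_depth=2 redo_depth=1
After op 9 (redo): buf='blu' undo_depth=3 redo_depth=0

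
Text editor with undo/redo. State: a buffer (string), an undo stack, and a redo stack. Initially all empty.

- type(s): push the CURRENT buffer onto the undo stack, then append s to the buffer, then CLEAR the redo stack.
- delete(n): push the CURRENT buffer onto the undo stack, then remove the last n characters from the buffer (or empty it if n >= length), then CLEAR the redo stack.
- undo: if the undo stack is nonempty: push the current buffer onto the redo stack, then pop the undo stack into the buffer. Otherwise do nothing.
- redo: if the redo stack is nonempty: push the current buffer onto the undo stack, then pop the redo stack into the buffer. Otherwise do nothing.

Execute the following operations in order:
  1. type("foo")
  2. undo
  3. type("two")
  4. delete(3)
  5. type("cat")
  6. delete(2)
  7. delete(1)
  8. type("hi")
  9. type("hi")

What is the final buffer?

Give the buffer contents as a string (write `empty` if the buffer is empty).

After op 1 (type): buf='foo' undo_depth=1 redo_depth=0
After op 2 (undo): buf='(empty)' undo_depth=0 redo_depth=1
After op 3 (type): buf='two' undo_depth=1 redo_depth=0
After op 4 (delete): buf='(empty)' undo_depth=2 redo_depth=0
After op 5 (type): buf='cat' undo_depth=3 redo_depth=0
After op 6 (delete): buf='c' undo_depth=4 redo_depth=0
After op 7 (delete): buf='(empty)' undo_depth=5 redo_depth=0
After op 8 (type): buf='hi' undo_depth=6 redo_depth=0
After op 9 (type): buf='hihi' undo_depth=7 redo_depth=0

Answer: hihi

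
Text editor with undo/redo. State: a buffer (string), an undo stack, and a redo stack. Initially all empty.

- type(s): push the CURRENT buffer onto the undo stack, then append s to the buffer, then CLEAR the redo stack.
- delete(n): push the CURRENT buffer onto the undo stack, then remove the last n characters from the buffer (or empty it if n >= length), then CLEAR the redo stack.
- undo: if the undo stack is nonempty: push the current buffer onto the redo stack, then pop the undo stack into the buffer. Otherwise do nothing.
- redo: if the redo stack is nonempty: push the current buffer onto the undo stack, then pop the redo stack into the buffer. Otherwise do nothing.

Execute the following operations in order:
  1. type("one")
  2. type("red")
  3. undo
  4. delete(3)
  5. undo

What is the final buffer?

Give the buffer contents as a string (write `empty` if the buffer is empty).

Answer: one

Derivation:
After op 1 (type): buf='one' undo_depth=1 redo_depth=0
After op 2 (type): buf='onered' undo_depth=2 redo_depth=0
After op 3 (undo): buf='one' undo_depth=1 redo_depth=1
After op 4 (delete): buf='(empty)' undo_depth=2 redo_depth=0
After op 5 (undo): buf='one' undo_depth=1 redo_depth=1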